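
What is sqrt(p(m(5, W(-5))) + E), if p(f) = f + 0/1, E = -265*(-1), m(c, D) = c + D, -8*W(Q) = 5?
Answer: sqrt(4310)/4 ≈ 16.413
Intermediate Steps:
W(Q) = -5/8 (W(Q) = -1/8*5 = -5/8)
m(c, D) = D + c
E = 265
p(f) = f (p(f) = f + 1*0 = f + 0 = f)
sqrt(p(m(5, W(-5))) + E) = sqrt((-5/8 + 5) + 265) = sqrt(35/8 + 265) = sqrt(2155/8) = sqrt(4310)/4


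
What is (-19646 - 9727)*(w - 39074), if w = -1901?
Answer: 1203558675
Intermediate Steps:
(-19646 - 9727)*(w - 39074) = (-19646 - 9727)*(-1901 - 39074) = -29373*(-40975) = 1203558675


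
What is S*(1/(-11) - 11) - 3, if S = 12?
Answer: -1497/11 ≈ -136.09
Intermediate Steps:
S*(1/(-11) - 11) - 3 = 12*(1/(-11) - 11) - 3 = 12*(-1/11 - 11) - 3 = 12*(-122/11) - 3 = -1464/11 - 3 = -1497/11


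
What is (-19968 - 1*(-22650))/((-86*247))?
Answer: -1341/10621 ≈ -0.12626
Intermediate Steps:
(-19968 - 1*(-22650))/((-86*247)) = (-19968 + 22650)/(-21242) = 2682*(-1/21242) = -1341/10621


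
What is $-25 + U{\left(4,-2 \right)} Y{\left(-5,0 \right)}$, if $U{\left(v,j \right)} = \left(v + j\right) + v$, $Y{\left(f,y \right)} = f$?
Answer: $-55$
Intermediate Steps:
$U{\left(v,j \right)} = j + 2 v$ ($U{\left(v,j \right)} = \left(j + v\right) + v = j + 2 v$)
$-25 + U{\left(4,-2 \right)} Y{\left(-5,0 \right)} = -25 + \left(-2 + 2 \cdot 4\right) \left(-5\right) = -25 + \left(-2 + 8\right) \left(-5\right) = -25 + 6 \left(-5\right) = -25 - 30 = -55$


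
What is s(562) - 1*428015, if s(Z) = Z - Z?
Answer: -428015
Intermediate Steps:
s(Z) = 0
s(562) - 1*428015 = 0 - 1*428015 = 0 - 428015 = -428015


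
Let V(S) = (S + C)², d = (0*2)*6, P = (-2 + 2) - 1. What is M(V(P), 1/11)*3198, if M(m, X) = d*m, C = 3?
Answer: 0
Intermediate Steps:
P = -1 (P = 0 - 1 = -1)
d = 0 (d = 0*6 = 0)
V(S) = (3 + S)² (V(S) = (S + 3)² = (3 + S)²)
M(m, X) = 0 (M(m, X) = 0*m = 0)
M(V(P), 1/11)*3198 = 0*3198 = 0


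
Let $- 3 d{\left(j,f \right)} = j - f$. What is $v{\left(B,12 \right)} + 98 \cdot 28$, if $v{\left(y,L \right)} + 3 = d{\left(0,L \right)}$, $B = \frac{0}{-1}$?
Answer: $2745$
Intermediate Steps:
$B = 0$ ($B = 0 \left(-1\right) = 0$)
$d{\left(j,f \right)} = - \frac{j}{3} + \frac{f}{3}$ ($d{\left(j,f \right)} = - \frac{j - f}{3} = - \frac{j}{3} + \frac{f}{3}$)
$v{\left(y,L \right)} = -3 + \frac{L}{3}$ ($v{\left(y,L \right)} = -3 + \left(\left(- \frac{1}{3}\right) 0 + \frac{L}{3}\right) = -3 + \left(0 + \frac{L}{3}\right) = -3 + \frac{L}{3}$)
$v{\left(B,12 \right)} + 98 \cdot 28 = \left(-3 + \frac{1}{3} \cdot 12\right) + 98 \cdot 28 = \left(-3 + 4\right) + 2744 = 1 + 2744 = 2745$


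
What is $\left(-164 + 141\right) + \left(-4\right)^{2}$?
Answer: $-7$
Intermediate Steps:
$\left(-164 + 141\right) + \left(-4\right)^{2} = -23 + 16 = -7$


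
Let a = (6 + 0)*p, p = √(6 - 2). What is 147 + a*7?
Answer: 231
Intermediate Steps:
p = 2 (p = √4 = 2)
a = 12 (a = (6 + 0)*2 = 6*2 = 12)
147 + a*7 = 147 + 12*7 = 147 + 84 = 231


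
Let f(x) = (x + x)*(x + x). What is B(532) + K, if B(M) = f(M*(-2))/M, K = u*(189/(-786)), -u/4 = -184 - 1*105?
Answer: 1078658/131 ≈ 8234.0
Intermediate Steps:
f(x) = 4*x² (f(x) = (2*x)*(2*x) = 4*x²)
u = 1156 (u = -4*(-184 - 1*105) = -4*(-184 - 105) = -4*(-289) = 1156)
K = -36414/131 (K = 1156*(189/(-786)) = 1156*(189*(-1/786)) = 1156*(-63/262) = -36414/131 ≈ -277.97)
B(M) = 16*M (B(M) = (4*(M*(-2))²)/M = (4*(-2*M)²)/M = (4*(4*M²))/M = (16*M²)/M = 16*M)
B(532) + K = 16*532 - 36414/131 = 8512 - 36414/131 = 1078658/131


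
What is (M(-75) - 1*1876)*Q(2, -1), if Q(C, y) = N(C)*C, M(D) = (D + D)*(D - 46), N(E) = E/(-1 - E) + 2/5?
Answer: -130192/15 ≈ -8679.5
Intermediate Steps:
N(E) = ⅖ + E/(-1 - E) (N(E) = E/(-1 - E) + 2*(⅕) = E/(-1 - E) + ⅖ = ⅖ + E/(-1 - E))
M(D) = 2*D*(-46 + D) (M(D) = (2*D)*(-46 + D) = 2*D*(-46 + D))
Q(C, y) = C*(2 - 3*C)/(5*(1 + C)) (Q(C, y) = ((2 - 3*C)/(5*(1 + C)))*C = C*(2 - 3*C)/(5*(1 + C)))
(M(-75) - 1*1876)*Q(2, -1) = (2*(-75)*(-46 - 75) - 1*1876)*((⅕)*2*(2 - 3*2)/(1 + 2)) = (2*(-75)*(-121) - 1876)*((⅕)*2*(2 - 6)/3) = (18150 - 1876)*((⅕)*2*(⅓)*(-4)) = 16274*(-8/15) = -130192/15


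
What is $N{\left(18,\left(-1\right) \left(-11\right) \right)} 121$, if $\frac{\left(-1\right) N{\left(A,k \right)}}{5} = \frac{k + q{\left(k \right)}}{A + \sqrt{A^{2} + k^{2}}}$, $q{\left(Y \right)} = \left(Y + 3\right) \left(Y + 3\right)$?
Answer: $18630 - 1035 \sqrt{445} \approx -3203.3$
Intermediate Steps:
$q{\left(Y \right)} = \left(3 + Y\right)^{2}$ ($q{\left(Y \right)} = \left(3 + Y\right) \left(3 + Y\right) = \left(3 + Y\right)^{2}$)
$N{\left(A,k \right)} = - \frac{5 \left(k + \left(3 + k\right)^{2}\right)}{A + \sqrt{A^{2} + k^{2}}}$ ($N{\left(A,k \right)} = - 5 \frac{k + \left(3 + k\right)^{2}}{A + \sqrt{A^{2} + k^{2}}} = - \frac{5 \left(k + \left(3 + k\right)^{2}\right)}{A + \sqrt{A^{2} + k^{2}}}$)
$N{\left(18,\left(-1\right) \left(-11\right) \right)} 121 = \frac{5 \left(- \left(-1\right) \left(-11\right) - \left(3 - -11\right)^{2}\right)}{18 + \sqrt{18^{2} + \left(\left(-1\right) \left(-11\right)\right)^{2}}} \cdot 121 = \frac{5 \left(\left(-1\right) 11 - \left(3 + 11\right)^{2}\right)}{18 + \sqrt{324 + 11^{2}}} \cdot 121 = \frac{5 \left(-11 - 14^{2}\right)}{18 + \sqrt{324 + 121}} \cdot 121 = \frac{5 \left(-11 - 196\right)}{18 + \sqrt{445}} \cdot 121 = 5 \frac{1}{18 + \sqrt{445}} \left(-207\right) 121 = - \frac{1035}{18 + \sqrt{445}} \cdot 121 = - \frac{125235}{18 + \sqrt{445}}$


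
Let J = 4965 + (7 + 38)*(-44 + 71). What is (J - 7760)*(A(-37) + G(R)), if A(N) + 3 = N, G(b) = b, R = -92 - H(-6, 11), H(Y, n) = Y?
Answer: 199080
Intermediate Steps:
R = -86 (R = -92 - 1*(-6) = -92 + 6 = -86)
A(N) = -3 + N
J = 6180 (J = 4965 + 45*27 = 4965 + 1215 = 6180)
(J - 7760)*(A(-37) + G(R)) = (6180 - 7760)*((-3 - 37) - 86) = -1580*(-40 - 86) = -1580*(-126) = 199080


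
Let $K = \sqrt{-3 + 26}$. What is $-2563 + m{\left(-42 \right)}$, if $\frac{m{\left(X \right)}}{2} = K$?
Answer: $-2563 + 2 \sqrt{23} \approx -2553.4$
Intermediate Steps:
$K = \sqrt{23} \approx 4.7958$
$m{\left(X \right)} = 2 \sqrt{23}$
$-2563 + m{\left(-42 \right)} = -2563 + 2 \sqrt{23}$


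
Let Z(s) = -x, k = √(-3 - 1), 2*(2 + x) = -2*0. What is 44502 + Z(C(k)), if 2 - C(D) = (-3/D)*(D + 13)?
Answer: 44504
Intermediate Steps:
x = -2 (x = -2 + (-2*0)/2 = -2 + (½)*0 = -2 + 0 = -2)
k = 2*I (k = √(-4) = 2*I ≈ 2.0*I)
C(D) = 2 + 3*(13 + D)/D (C(D) = 2 - (-3/D)*(D + 13) = 2 - (-3/D)*(13 + D) = 2 - (-3)*(13 + D)/D = 2 + 3*(13 + D)/D)
Z(s) = 2 (Z(s) = -1*(-2) = 2)
44502 + Z(C(k)) = 44502 + 2 = 44504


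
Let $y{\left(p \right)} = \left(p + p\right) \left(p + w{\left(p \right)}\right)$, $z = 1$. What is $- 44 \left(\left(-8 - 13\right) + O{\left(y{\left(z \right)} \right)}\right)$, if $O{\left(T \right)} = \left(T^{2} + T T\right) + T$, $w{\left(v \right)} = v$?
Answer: $-660$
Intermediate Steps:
$y{\left(p \right)} = 4 p^{2}$ ($y{\left(p \right)} = \left(p + p\right) \left(p + p\right) = 2 p 2 p = 4 p^{2}$)
$O{\left(T \right)} = T + 2 T^{2}$ ($O{\left(T \right)} = \left(T^{2} + T^{2}\right) + T = 2 T^{2} + T = T + 2 T^{2}$)
$- 44 \left(\left(-8 - 13\right) + O{\left(y{\left(z \right)} \right)}\right) = - 44 \left(\left(-8 - 13\right) + 4 \cdot 1^{2} \left(1 + 2 \cdot 4 \cdot 1^{2}\right)\right) = - 44 \left(\left(-8 - 13\right) + 4 \cdot 1 \left(1 + 2 \cdot 4 \cdot 1\right)\right) = - 44 \left(-21 + 4 \left(1 + 2 \cdot 4\right)\right) = - 44 \left(-21 + 4 \left(1 + 8\right)\right) = - 44 \left(-21 + 4 \cdot 9\right) = - 44 \left(-21 + 36\right) = \left(-44\right) 15 = -660$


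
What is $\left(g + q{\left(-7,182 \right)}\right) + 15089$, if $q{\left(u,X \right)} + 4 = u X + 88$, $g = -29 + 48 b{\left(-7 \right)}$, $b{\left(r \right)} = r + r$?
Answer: $13198$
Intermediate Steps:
$b{\left(r \right)} = 2 r$
$g = -701$ ($g = -29 + 48 \cdot 2 \left(-7\right) = -29 + 48 \left(-14\right) = -29 - 672 = -701$)
$q{\left(u,X \right)} = 84 + X u$ ($q{\left(u,X \right)} = -4 + \left(u X + 88\right) = -4 + \left(X u + 88\right) = -4 + \left(88 + X u\right) = 84 + X u$)
$\left(g + q{\left(-7,182 \right)}\right) + 15089 = \left(-701 + \left(84 + 182 \left(-7\right)\right)\right) + 15089 = \left(-701 + \left(84 - 1274\right)\right) + 15089 = \left(-701 - 1190\right) + 15089 = -1891 + 15089 = 13198$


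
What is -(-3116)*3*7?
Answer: 65436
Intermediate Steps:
-(-3116)*3*7 = -82*(-114)*7 = 9348*7 = 65436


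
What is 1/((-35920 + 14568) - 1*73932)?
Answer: -1/95284 ≈ -1.0495e-5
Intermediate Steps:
1/((-35920 + 14568) - 1*73932) = 1/(-21352 - 73932) = 1/(-95284) = -1/95284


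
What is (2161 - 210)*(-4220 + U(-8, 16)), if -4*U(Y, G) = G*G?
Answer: -8358084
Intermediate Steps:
U(Y, G) = -G**2/4 (U(Y, G) = -G*G/4 = -G**2/4)
(2161 - 210)*(-4220 + U(-8, 16)) = (2161 - 210)*(-4220 - 1/4*16**2) = 1951*(-4220 - 1/4*256) = 1951*(-4220 - 64) = 1951*(-4284) = -8358084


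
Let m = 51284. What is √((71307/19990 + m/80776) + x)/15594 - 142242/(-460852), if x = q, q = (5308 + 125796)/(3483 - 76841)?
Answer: 471/1526 + √33088299108796882823636955/57723169733341890 ≈ 0.30875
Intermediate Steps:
q = -65552/36679 (q = 131104/(-73358) = 131104*(-1/73358) = -65552/36679 ≈ -1.7872)
x = -65552/36679 ≈ -1.7872
√((71307/19990 + m/80776) + x)/15594 - 142242/(-460852) = √((71307/19990 + 51284/80776) - 65552/36679)/15594 - 142242/(-460852) = √((71307*(1/19990) + 51284*(1/80776)) - 65552/36679)*(1/15594) - 142242*(-1/460852) = √((71307/19990 + 12821/20194) - 65552/36679)*(1/15594) + 471/1526 = √(424066337/100919515 - 65552/36679)*(1/15594) + 471/1526 = √(8938853127543/3701626890685)*(1/15594) + 471/1526 = (√33088299108796882823636955/3701626890685)*(1/15594) + 471/1526 = √33088299108796882823636955/57723169733341890 + 471/1526 = 471/1526 + √33088299108796882823636955/57723169733341890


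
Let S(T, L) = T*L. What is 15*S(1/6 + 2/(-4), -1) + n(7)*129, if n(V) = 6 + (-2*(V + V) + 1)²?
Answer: 94820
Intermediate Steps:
S(T, L) = L*T
n(V) = 6 + (1 - 4*V)² (n(V) = 6 + (-4*V + 1)² = 6 + (1 - 4*V)²)
15*S(1/6 + 2/(-4), -1) + n(7)*129 = 15*(-(1/6 + 2/(-4))) + (6 + (-1 + 4*7)²)*129 = 15*(-(1*(⅙) + 2*(-¼))) + (6 + (-1 + 28)²)*129 = 15*(-(⅙ - ½)) + (6 + 27²)*129 = 15*(-1*(-⅓)) + (6 + 729)*129 = 15*(⅓) + 735*129 = 5 + 94815 = 94820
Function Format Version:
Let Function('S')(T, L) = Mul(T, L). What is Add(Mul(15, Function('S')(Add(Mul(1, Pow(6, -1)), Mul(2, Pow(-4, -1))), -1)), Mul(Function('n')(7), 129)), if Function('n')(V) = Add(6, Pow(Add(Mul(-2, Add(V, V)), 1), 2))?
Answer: 94820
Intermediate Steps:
Function('S')(T, L) = Mul(L, T)
Function('n')(V) = Add(6, Pow(Add(1, Mul(-4, V)), 2)) (Function('n')(V) = Add(6, Pow(Add(Mul(-2, Mul(2, V)), 1), 2)) = Add(6, Pow(Add(Mul(-4, V), 1), 2)) = Add(6, Pow(Add(1, Mul(-4, V)), 2)))
Add(Mul(15, Function('S')(Add(Mul(1, Pow(6, -1)), Mul(2, Pow(-4, -1))), -1)), Mul(Function('n')(7), 129)) = Add(Mul(15, Mul(-1, Add(Mul(1, Pow(6, -1)), Mul(2, Pow(-4, -1))))), Mul(Add(6, Pow(Add(-1, Mul(4, 7)), 2)), 129)) = Add(Mul(15, Mul(-1, Add(Mul(1, Rational(1, 6)), Mul(2, Rational(-1, 4))))), Mul(Add(6, Pow(Add(-1, 28), 2)), 129)) = Add(Mul(15, Mul(-1, Add(Rational(1, 6), Rational(-1, 2)))), Mul(Add(6, Pow(27, 2)), 129)) = Add(Mul(15, Mul(-1, Rational(-1, 3))), Mul(Add(6, 729), 129)) = Add(Mul(15, Rational(1, 3)), Mul(735, 129)) = Add(5, 94815) = 94820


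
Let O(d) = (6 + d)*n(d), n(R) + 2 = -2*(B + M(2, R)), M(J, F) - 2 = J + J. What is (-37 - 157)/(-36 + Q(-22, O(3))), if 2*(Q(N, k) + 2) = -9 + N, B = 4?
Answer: 388/107 ≈ 3.6262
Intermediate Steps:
M(J, F) = 2 + 2*J (M(J, F) = 2 + (J + J) = 2 + 2*J)
n(R) = -22 (n(R) = -2 - 2*(4 + (2 + 2*2)) = -2 - 2*(4 + (2 + 4)) = -2 - 2*(4 + 6) = -2 - 2*10 = -2 - 20 = -22)
O(d) = -132 - 22*d (O(d) = (6 + d)*(-22) = -132 - 22*d)
Q(N, k) = -13/2 + N/2 (Q(N, k) = -2 + (-9 + N)/2 = -2 + (-9/2 + N/2) = -13/2 + N/2)
(-37 - 157)/(-36 + Q(-22, O(3))) = (-37 - 157)/(-36 + (-13/2 + (½)*(-22))) = -194/(-36 + (-13/2 - 11)) = -194/(-36 - 35/2) = -194/(-107/2) = -194*(-2/107) = 388/107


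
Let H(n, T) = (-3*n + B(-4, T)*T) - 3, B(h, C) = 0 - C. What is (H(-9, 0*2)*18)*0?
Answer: 0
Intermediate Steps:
B(h, C) = -C
H(n, T) = -3 - T² - 3*n (H(n, T) = (-3*n + (-T)*T) - 3 = (-3*n - T²) - 3 = (-T² - 3*n) - 3 = -3 - T² - 3*n)
(H(-9, 0*2)*18)*0 = ((-3 - (0*2)² - 3*(-9))*18)*0 = ((-3 - 1*0² + 27)*18)*0 = ((-3 - 1*0 + 27)*18)*0 = ((-3 + 0 + 27)*18)*0 = (24*18)*0 = 432*0 = 0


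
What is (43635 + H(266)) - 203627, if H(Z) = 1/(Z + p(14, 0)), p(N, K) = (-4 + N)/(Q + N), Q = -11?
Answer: -129273533/808 ≈ -1.5999e+5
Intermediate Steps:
p(N, K) = (-4 + N)/(-11 + N)
H(Z) = 1/(10/3 + Z) (H(Z) = 1/(Z + (-4 + 14)/(-11 + 14)) = 1/(Z + 10/3) = 1/(10/3 + Z))
(43635 + H(266)) - 203627 = (43635 + 3/(10 + 3*266)) - 203627 = (43635 + 3/(10 + 798)) - 203627 = (43635 + 3/808) - 203627 = 35257083/808 - 203627 = -129273533/808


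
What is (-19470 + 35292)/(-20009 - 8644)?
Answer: -5274/9551 ≈ -0.55219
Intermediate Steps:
(-19470 + 35292)/(-20009 - 8644) = 15822/(-28653) = 15822*(-1/28653) = -5274/9551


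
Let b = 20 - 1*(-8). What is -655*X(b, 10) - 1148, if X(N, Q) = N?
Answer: -19488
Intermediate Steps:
b = 28 (b = 20 + 8 = 28)
-655*X(b, 10) - 1148 = -655*28 - 1148 = -18340 - 1148 = -19488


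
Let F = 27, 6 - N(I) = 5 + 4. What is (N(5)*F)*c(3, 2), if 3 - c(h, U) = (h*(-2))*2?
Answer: -1215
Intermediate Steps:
N(I) = -3 (N(I) = 6 - (5 + 4) = 6 - 1*9 = 6 - 9 = -3)
c(h, U) = 3 + 4*h (c(h, U) = 3 - h*(-2)*2 = 3 - (-2*h)*2 = 3 - (-4)*h = 3 + 4*h)
(N(5)*F)*c(3, 2) = (-3*27)*(3 + 4*3) = -81*(3 + 12) = -81*15 = -1215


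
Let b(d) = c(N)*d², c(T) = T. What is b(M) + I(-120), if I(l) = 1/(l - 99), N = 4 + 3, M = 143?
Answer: 31348316/219 ≈ 1.4314e+5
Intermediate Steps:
N = 7
I(l) = 1/(-99 + l)
b(d) = 7*d²
b(M) + I(-120) = 7*143² + 1/(-99 - 120) = 7*20449 + 1/(-219) = 143143 - 1/219 = 31348316/219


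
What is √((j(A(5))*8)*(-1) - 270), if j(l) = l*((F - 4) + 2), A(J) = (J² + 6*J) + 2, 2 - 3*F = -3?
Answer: I*√118 ≈ 10.863*I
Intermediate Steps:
F = 5/3 (F = ⅔ - ⅓*(-3) = ⅔ + 1 = 5/3 ≈ 1.6667)
A(J) = 2 + J² + 6*J
j(l) = -l/3 (j(l) = l*((5/3 - 4) + 2) = l*(-7/3 + 2) = l*(-⅓) = -l/3)
√((j(A(5))*8)*(-1) - 270) = √((-(2 + 5² + 6*5)/3*8)*(-1) - 270) = √((-(2 + 25 + 30)/3*8)*(-1) - 270) = √((-⅓*57*8)*(-1) - 270) = √(-19*8*(-1) - 270) = √(-152*(-1) - 270) = √(152 - 270) = √(-118) = I*√118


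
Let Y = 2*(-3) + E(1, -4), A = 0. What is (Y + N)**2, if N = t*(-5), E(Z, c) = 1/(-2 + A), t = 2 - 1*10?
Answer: 4489/4 ≈ 1122.3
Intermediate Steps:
t = -8 (t = 2 - 10 = -8)
E(Z, c) = -1/2 (E(Z, c) = 1/(-2 + 0) = 1/(-2) = -1/2)
N = 40 (N = -8*(-5) = 40)
Y = -13/2 (Y = 2*(-3) - 1/2 = -6 - 1/2 = -13/2 ≈ -6.5000)
(Y + N)**2 = (-13/2 + 40)**2 = (67/2)**2 = 4489/4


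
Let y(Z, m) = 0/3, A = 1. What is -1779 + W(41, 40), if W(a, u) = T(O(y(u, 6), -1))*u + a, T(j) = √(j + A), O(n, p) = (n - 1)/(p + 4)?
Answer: -1738 + 40*√6/3 ≈ -1705.3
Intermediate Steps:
y(Z, m) = 0 (y(Z, m) = 0*(⅓) = 0)
O(n, p) = (-1 + n)/(4 + p)
T(j) = √(1 + j) (T(j) = √(j + 1) = √(1 + j))
W(a, u) = a + u*√6/3 (W(a, u) = √(1 + (-1 + 0)/(4 - 1))*u + a = √(1 - 1/3)*u + a = √(1 + (⅓)*(-1))*u + a = √(1 - ⅓)*u + a = √(⅔)*u + a = (√6/3)*u + a = u*√6/3 + a = a + u*√6/3)
-1779 + W(41, 40) = -1779 + (41 + (⅓)*40*√6) = -1779 + (41 + 40*√6/3) = -1738 + 40*√6/3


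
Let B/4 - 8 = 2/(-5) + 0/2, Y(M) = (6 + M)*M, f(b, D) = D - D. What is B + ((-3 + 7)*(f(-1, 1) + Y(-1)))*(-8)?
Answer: 952/5 ≈ 190.40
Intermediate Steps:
f(b, D) = 0
Y(M) = M*(6 + M)
B = 152/5 (B = 32 + 4*(2/(-5) + 0/2) = 32 + 4*(2*(-1/5) + 0*(1/2)) = 32 + 4*(-2/5 + 0) = 32 + 4*(-2/5) = 32 - 8/5 = 152/5 ≈ 30.400)
B + ((-3 + 7)*(f(-1, 1) + Y(-1)))*(-8) = 152/5 + ((-3 + 7)*(0 - (6 - 1)))*(-8) = 152/5 + (4*(0 - 1*5))*(-8) = 152/5 + (4*(0 - 5))*(-8) = 152/5 + (4*(-5))*(-8) = 152/5 - 20*(-8) = 152/5 + 160 = 952/5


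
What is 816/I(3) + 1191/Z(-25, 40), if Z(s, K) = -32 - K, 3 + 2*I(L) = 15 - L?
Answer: 3955/24 ≈ 164.79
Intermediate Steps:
I(L) = 6 - L/2 (I(L) = -3/2 + (15 - L)/2 = -3/2 + (15/2 - L/2) = 6 - L/2)
816/I(3) + 1191/Z(-25, 40) = 816/(6 - 1/2*3) + 1191/(-32 - 1*40) = 816/(6 - 3/2) + 1191/(-32 - 40) = 816/(9/2) + 1191/(-72) = 816*(2/9) + 1191*(-1/72) = 544/3 - 397/24 = 3955/24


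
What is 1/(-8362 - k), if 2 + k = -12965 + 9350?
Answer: -1/4745 ≈ -0.00021075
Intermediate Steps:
k = -3617 (k = -2 + (-12965 + 9350) = -2 - 3615 = -3617)
1/(-8362 - k) = 1/(-8362 - 1*(-3617)) = 1/(-8362 + 3617) = 1/(-4745) = -1/4745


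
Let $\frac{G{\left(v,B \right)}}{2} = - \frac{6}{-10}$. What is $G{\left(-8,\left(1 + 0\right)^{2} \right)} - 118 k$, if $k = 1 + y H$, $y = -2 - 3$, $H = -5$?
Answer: $- \frac{15334}{5} \approx -3066.8$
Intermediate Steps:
$y = -5$ ($y = -2 - 3 = -5$)
$G{\left(v,B \right)} = \frac{6}{5}$ ($G{\left(v,B \right)} = 2 \left(- \frac{6}{-10}\right) = 2 \left(\left(-6\right) \left(- \frac{1}{10}\right)\right) = 2 \cdot \frac{3}{5} = \frac{6}{5}$)
$k = 26$ ($k = 1 - -25 = 1 + 25 = 26$)
$G{\left(-8,\left(1 + 0\right)^{2} \right)} - 118 k = \frac{6}{5} - 3068 = - \frac{15334}{5}$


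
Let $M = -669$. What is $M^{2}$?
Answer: $447561$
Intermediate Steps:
$M^{2} = \left(-669\right)^{2} = 447561$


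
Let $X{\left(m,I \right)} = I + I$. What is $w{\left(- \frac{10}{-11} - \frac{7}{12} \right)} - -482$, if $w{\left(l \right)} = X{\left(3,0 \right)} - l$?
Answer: $\frac{63581}{132} \approx 481.67$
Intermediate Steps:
$X{\left(m,I \right)} = 2 I$
$w{\left(l \right)} = - l$ ($w{\left(l \right)} = 2 \cdot 0 - l = 0 - l = - l$)
$w{\left(- \frac{10}{-11} - \frac{7}{12} \right)} - -482 = - (- \frac{10}{-11} - \frac{7}{12}) - -482 = - (\left(-10\right) \left(- \frac{1}{11}\right) - \frac{7}{12}) + 482 = - (\frac{10}{11} - \frac{7}{12}) + 482 = \left(-1\right) \frac{43}{132} + 482 = - \frac{43}{132} + 482 = \frac{63581}{132}$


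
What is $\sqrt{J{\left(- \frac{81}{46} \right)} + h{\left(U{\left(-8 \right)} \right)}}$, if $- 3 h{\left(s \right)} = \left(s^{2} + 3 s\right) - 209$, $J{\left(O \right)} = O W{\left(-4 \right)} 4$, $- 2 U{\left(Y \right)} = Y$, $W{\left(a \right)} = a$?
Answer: $\frac{\sqrt{421383}}{69} \approx 9.4078$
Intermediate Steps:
$U{\left(Y \right)} = - \frac{Y}{2}$
$J{\left(O \right)} = - 16 O$ ($J{\left(O \right)} = O \left(-4\right) 4 = - 4 O 4 = - 16 O$)
$h{\left(s \right)} = \frac{209}{3} - s - \frac{s^{2}}{3}$ ($h{\left(s \right)} = - \frac{\left(s^{2} + 3 s\right) - 209}{3} = - \frac{-209 + s^{2} + 3 s}{3} = \frac{209}{3} - s - \frac{s^{2}}{3}$)
$\sqrt{J{\left(- \frac{81}{46} \right)} + h{\left(U{\left(-8 \right)} \right)}} = \sqrt{- 16 \left(- \frac{81}{46}\right) - \left(- \frac{209}{3} + 4 + \frac{16}{3}\right)} = \sqrt{- 16 \left(\left(-81\right) \frac{1}{46}\right) - \left(- \frac{197}{3} + \frac{16}{3}\right)} = \sqrt{\left(-16\right) \left(- \frac{81}{46}\right) - - \frac{181}{3}} = \sqrt{\frac{648}{23} - - \frac{181}{3}} = \sqrt{\frac{648}{23} + \frac{181}{3}} = \sqrt{\frac{6107}{69}} = \frac{\sqrt{421383}}{69}$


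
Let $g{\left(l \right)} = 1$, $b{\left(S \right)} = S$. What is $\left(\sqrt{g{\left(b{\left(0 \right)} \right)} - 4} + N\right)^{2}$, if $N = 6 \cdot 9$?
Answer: $\left(54 + i \sqrt{3}\right)^{2} \approx 2913.0 + 187.06 i$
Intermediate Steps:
$N = 54$
$\left(\sqrt{g{\left(b{\left(0 \right)} \right)} - 4} + N\right)^{2} = \left(\sqrt{1 - 4} + 54\right)^{2} = \left(\sqrt{-3} + 54\right)^{2} = \left(i \sqrt{3} + 54\right)^{2} = \left(54 + i \sqrt{3}\right)^{2}$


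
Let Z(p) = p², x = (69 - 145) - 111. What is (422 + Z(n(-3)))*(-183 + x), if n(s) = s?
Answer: -159470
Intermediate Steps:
x = -187 (x = -76 - 111 = -187)
(422 + Z(n(-3)))*(-183 + x) = (422 + (-3)²)*(-183 - 187) = (422 + 9)*(-370) = 431*(-370) = -159470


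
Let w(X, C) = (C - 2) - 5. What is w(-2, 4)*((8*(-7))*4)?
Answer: 672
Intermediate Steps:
w(X, C) = -7 + C (w(X, C) = (-2 + C) - 5 = -7 + C)
w(-2, 4)*((8*(-7))*4) = (-7 + 4)*((8*(-7))*4) = -(-168)*4 = -3*(-224) = 672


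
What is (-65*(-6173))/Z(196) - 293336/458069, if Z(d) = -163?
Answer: -183845709673/74665247 ≈ -2462.3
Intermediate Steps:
(-65*(-6173))/Z(196) - 293336/458069 = -65*(-6173)/(-163) - 293336/458069 = 401245*(-1/163) - 293336*1/458069 = -401245/163 - 293336/458069 = -183845709673/74665247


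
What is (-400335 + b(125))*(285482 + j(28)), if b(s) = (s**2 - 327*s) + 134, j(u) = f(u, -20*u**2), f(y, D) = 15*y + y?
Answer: -121649204430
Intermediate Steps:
f(y, D) = 16*y
j(u) = 16*u
b(s) = 134 + s**2 - 327*s
(-400335 + b(125))*(285482 + j(28)) = (-400335 + (134 + 125**2 - 327*125))*(285482 + 16*28) = (-400335 + (134 + 15625 - 40875))*(285482 + 448) = (-400335 - 25116)*285930 = -425451*285930 = -121649204430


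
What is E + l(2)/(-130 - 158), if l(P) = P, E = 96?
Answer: 13823/144 ≈ 95.993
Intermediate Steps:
E + l(2)/(-130 - 158) = 96 + 2/(-130 - 158) = 96 + 2/(-288) = 96 - 1/288*2 = 96 - 1/144 = 13823/144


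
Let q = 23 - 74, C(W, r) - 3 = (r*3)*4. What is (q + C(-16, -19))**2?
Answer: 76176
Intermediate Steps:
C(W, r) = 3 + 12*r (C(W, r) = 3 + (r*3)*4 = 3 + (3*r)*4 = 3 + 12*r)
q = -51
(q + C(-16, -19))**2 = (-51 + (3 + 12*(-19)))**2 = (-51 + (3 - 228))**2 = (-51 - 225)**2 = (-276)**2 = 76176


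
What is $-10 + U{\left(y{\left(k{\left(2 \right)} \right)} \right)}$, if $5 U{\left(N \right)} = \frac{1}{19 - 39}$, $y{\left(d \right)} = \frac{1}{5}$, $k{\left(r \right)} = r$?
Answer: $- \frac{1001}{100} \approx -10.01$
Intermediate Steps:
$y{\left(d \right)} = \frac{1}{5}$
$U{\left(N \right)} = - \frac{1}{100}$ ($U{\left(N \right)} = \frac{1}{5 \left(19 - 39\right)} = \frac{1}{5 \left(-20\right)} = \frac{1}{5} \left(- \frac{1}{20}\right) = - \frac{1}{100}$)
$-10 + U{\left(y{\left(k{\left(2 \right)} \right)} \right)} = -10 - \frac{1}{100} = - \frac{1001}{100}$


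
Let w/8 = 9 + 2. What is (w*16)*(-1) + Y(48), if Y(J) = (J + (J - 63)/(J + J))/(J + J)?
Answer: -4323845/3072 ≈ -1407.5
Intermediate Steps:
w = 88 (w = 8*(9 + 2) = 8*11 = 88)
Y(J) = (J + (-63 + J)/(2*J))/(2*J) (Y(J) = (J + (-63 + J)/((2*J)))/((2*J)) = (J + (-63 + J)*(1/(2*J)))*(1/(2*J)) = (J + (-63 + J)/(2*J))*(1/(2*J)) = (J + (-63 + J)/(2*J))/(2*J))
(w*16)*(-1) + Y(48) = (88*16)*(-1) + (1/4)*(-63 + 48 + 2*48**2)/48**2 = 1408*(-1) + (1/4)*(1/2304)*(-63 + 48 + 2*2304) = -1408 + (1/4)*(1/2304)*(-63 + 48 + 4608) = -1408 + (1/4)*(1/2304)*4593 = -1408 + 1531/3072 = -4323845/3072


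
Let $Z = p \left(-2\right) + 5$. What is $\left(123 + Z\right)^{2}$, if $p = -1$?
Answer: $16900$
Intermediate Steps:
$Z = 7$ ($Z = \left(-1\right) \left(-2\right) + 5 = 2 + 5 = 7$)
$\left(123 + Z\right)^{2} = \left(123 + 7\right)^{2} = 130^{2} = 16900$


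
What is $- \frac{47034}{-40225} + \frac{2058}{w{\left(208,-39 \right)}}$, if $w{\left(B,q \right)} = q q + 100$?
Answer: $\frac{159025164}{65204725} \approx 2.4389$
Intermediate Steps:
$w{\left(B,q \right)} = 100 + q^{2}$ ($w{\left(B,q \right)} = q^{2} + 100 = 100 + q^{2}$)
$- \frac{47034}{-40225} + \frac{2058}{w{\left(208,-39 \right)}} = - \frac{47034}{-40225} + \frac{2058}{100 + \left(-39\right)^{2}} = \left(-47034\right) \left(- \frac{1}{40225}\right) + \frac{2058}{100 + 1521} = \frac{47034}{40225} + \frac{2058}{1621} = \frac{159025164}{65204725}$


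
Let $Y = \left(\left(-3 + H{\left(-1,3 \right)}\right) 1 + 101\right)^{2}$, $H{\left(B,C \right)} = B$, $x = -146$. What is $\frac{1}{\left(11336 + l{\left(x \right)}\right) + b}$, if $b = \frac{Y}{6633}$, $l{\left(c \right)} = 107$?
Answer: $\frac{6633}{75910828} \approx 8.7379 \cdot 10^{-5}$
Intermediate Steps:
$Y = 9409$ ($Y = \left(\left(-3 - 1\right) 1 + 101\right)^{2} = \left(\left(-4\right) 1 + 101\right)^{2} = \left(-4 + 101\right)^{2} = 97^{2} = 9409$)
$b = \frac{9409}{6633} \approx 1.4185$
$\frac{1}{\left(11336 + l{\left(x \right)}\right) + b} = \frac{1}{\left(11336 + 107\right) + \frac{9409}{6633}} = \frac{1}{11443 + \frac{9409}{6633}} = \frac{1}{\frac{75910828}{6633}} = \frac{6633}{75910828}$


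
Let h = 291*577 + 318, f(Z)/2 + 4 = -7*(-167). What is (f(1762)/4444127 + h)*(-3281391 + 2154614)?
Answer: -842393434043415185/4444127 ≈ -1.8955e+11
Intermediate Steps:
f(Z) = 2330 (f(Z) = -8 + 2*(-7*(-167)) = -8 + 2*1169 = -8 + 2338 = 2330)
h = 168225 (h = 167907 + 318 = 168225)
(f(1762)/4444127 + h)*(-3281391 + 2154614) = (2330/4444127 + 168225)*(-3281391 + 2154614) = (2330*(1/4444127) + 168225)*(-1126777) = (2330/4444127 + 168225)*(-1126777) = (747613266905/4444127)*(-1126777) = -842393434043415185/4444127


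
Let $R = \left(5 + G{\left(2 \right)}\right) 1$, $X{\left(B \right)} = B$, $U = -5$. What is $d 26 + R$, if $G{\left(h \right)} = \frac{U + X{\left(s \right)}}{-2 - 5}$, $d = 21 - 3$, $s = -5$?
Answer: $\frac{3321}{7} \approx 474.43$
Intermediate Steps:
$d = 18$ ($d = 21 - 3 = 18$)
$G{\left(h \right)} = \frac{10}{7}$ ($G{\left(h \right)} = \frac{-5 - 5}{-2 - 5} = - \frac{10}{-7} = \left(-10\right) \left(- \frac{1}{7}\right) = \frac{10}{7}$)
$R = \frac{45}{7}$ ($R = \left(5 + \frac{10}{7}\right) 1 = \frac{45}{7} \cdot 1 = \frac{45}{7} \approx 6.4286$)
$d 26 + R = 18 \cdot 26 + \frac{45}{7} = 468 + \frac{45}{7} = \frac{3321}{7}$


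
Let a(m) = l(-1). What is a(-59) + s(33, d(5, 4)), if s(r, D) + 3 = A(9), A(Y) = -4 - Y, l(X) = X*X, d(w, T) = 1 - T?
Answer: -15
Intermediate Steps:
l(X) = X**2
a(m) = 1 (a(m) = (-1)**2 = 1)
s(r, D) = -16 (s(r, D) = -3 + (-4 - 1*9) = -3 + (-4 - 9) = -3 - 13 = -16)
a(-59) + s(33, d(5, 4)) = 1 - 16 = -15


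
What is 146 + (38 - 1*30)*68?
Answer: 690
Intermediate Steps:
146 + (38 - 1*30)*68 = 146 + (38 - 30)*68 = 146 + 8*68 = 146 + 544 = 690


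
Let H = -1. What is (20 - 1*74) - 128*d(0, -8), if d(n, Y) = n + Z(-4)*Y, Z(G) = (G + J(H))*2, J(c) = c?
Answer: -10294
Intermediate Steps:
Z(G) = -2 + 2*G (Z(G) = (G - 1)*2 = (-1 + G)*2 = -2 + 2*G)
d(n, Y) = n - 10*Y (d(n, Y) = n + (-2 + 2*(-4))*Y = n + (-2 - 8)*Y = n - 10*Y)
(20 - 1*74) - 128*d(0, -8) = (20 - 1*74) - 128*(0 - 10*(-8)) = (20 - 74) - 128*(0 + 80) = -54 - 128*80 = -54 - 10240 = -10294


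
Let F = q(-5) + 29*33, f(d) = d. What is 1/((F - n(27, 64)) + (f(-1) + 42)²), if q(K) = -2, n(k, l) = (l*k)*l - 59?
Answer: -1/107897 ≈ -9.2681e-6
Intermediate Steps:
n(k, l) = -59 + k*l² (n(k, l) = (k*l)*l - 59 = k*l² - 59 = -59 + k*l²)
F = 955 (F = -2 + 29*33 = -2 + 957 = 955)
1/((F - n(27, 64)) + (f(-1) + 42)²) = 1/((955 - (-59 + 27*64²)) + (-1 + 42)²) = 1/((955 - (-59 + 27*4096)) + 41²) = 1/((955 - (-59 + 110592)) + 1681) = 1/((955 - 1*110533) + 1681) = 1/((955 - 110533) + 1681) = 1/(-109578 + 1681) = 1/(-107897) = -1/107897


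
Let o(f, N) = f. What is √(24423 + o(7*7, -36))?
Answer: 2*√6118 ≈ 156.44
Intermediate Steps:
√(24423 + o(7*7, -36)) = √(24423 + 7*7) = √(24423 + 49) = √24472 = 2*√6118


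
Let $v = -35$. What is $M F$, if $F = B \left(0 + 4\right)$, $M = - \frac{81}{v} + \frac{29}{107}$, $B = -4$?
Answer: $- \frac{154912}{3745} \approx -41.365$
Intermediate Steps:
$M = \frac{9682}{3745}$ ($M = - \frac{81}{-35} + \frac{29}{107} = \left(-81\right) \left(- \frac{1}{35}\right) + 29 \cdot \frac{1}{107} = \frac{81}{35} + \frac{29}{107} = \frac{9682}{3745} \approx 2.5853$)
$F = -16$ ($F = - 4 \left(0 + 4\right) = \left(-4\right) 4 = -16$)
$M F = \frac{9682}{3745} \left(-16\right) = - \frac{154912}{3745}$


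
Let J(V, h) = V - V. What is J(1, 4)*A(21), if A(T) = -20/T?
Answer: 0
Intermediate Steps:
J(V, h) = 0
J(1, 4)*A(21) = 0*(-20/21) = 0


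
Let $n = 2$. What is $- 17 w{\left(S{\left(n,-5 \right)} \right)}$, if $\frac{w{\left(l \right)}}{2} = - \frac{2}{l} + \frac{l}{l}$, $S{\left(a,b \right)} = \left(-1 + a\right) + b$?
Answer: $-51$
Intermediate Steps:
$S{\left(a,b \right)} = -1 + a + b$
$w{\left(l \right)} = 2 - \frac{4}{l}$ ($w{\left(l \right)} = 2 \left(- \frac{2}{l} + \frac{l}{l}\right) = 2 \left(- \frac{2}{l} + 1\right) = 2 \left(1 - \frac{2}{l}\right) = 2 - \frac{4}{l}$)
$- 17 w{\left(S{\left(n,-5 \right)} \right)} = - 17 \left(2 - \frac{4}{-1 + 2 - 5}\right) = - 17 \left(2 - \frac{4}{-4}\right) = - 17 \left(2 - -1\right) = - 17 \left(2 + 1\right) = \left(-17\right) 3 = -51$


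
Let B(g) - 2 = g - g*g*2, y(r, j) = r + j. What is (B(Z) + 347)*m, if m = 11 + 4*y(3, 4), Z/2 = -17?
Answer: -77883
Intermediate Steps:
y(r, j) = j + r
Z = -34 (Z = 2*(-17) = -34)
m = 39 (m = 11 + 4*(4 + 3) = 11 + 4*7 = 11 + 28 = 39)
B(g) = 2 + g - 2*g² (B(g) = 2 + (g - g*g*2) = 2 + (g - g²*2) = 2 + (g - 2*g²) = 2 + g - 2*g²)
(B(Z) + 347)*m = ((2 - 34 - 2*(-34)²) + 347)*39 = ((2 - 34 - 2*1156) + 347)*39 = ((2 - 34 - 2312) + 347)*39 = (-2344 + 347)*39 = -1997*39 = -77883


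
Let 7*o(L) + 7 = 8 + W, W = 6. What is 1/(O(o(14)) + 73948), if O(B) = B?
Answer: 1/73949 ≈ 1.3523e-5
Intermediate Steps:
o(L) = 1 (o(L) = -1 + (8 + 6)/7 = -1 + (1/7)*14 = -1 + 2 = 1)
1/(O(o(14)) + 73948) = 1/(1 + 73948) = 1/73949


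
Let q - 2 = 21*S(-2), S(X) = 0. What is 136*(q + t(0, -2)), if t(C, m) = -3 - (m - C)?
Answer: 136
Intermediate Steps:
q = 2 (q = 2 + 21*0 = 2 + 0 = 2)
t(C, m) = -3 + C - m (t(C, m) = -3 + (C - m) = -3 + C - m)
136*(q + t(0, -2)) = 136*(2 + (-3 + 0 - 1*(-2))) = 136*(2 + (-3 + 0 + 2)) = 136*(2 - 1) = 136*1 = 136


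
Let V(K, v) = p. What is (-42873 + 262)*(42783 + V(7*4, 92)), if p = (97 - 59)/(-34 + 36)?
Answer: -1823836022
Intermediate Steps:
p = 19 (p = 38/2 = 38*(1/2) = 19)
V(K, v) = 19
(-42873 + 262)*(42783 + V(7*4, 92)) = (-42873 + 262)*(42783 + 19) = -42611*42802 = -1823836022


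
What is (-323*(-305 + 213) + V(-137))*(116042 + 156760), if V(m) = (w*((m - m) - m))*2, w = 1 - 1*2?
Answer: 8031836484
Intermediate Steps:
w = -1 (w = 1 - 2 = -1)
V(m) = 2*m (V(m) = -((m - m) - m)*2 = -(0 - m)*2 = -(-1)*m*2 = m*2 = 2*m)
(-323*(-305 + 213) + V(-137))*(116042 + 156760) = (-323*(-305 + 213) + 2*(-137))*(116042 + 156760) = (-323*(-92) - 274)*272802 = (29716 - 274)*272802 = 29442*272802 = 8031836484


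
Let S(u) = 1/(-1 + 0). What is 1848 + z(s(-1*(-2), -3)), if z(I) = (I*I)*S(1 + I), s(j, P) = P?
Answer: 1839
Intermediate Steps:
S(u) = -1 (S(u) = 1/(-1) = -1)
z(I) = -I**2 (z(I) = (I*I)*(-1) = I**2*(-1) = -I**2)
1848 + z(s(-1*(-2), -3)) = 1848 - 1*(-3)**2 = 1848 - 1*9 = 1848 - 9 = 1839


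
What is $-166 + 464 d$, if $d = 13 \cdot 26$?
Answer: $156666$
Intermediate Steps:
$d = 338$
$-166 + 464 d = -166 + 464 \cdot 338 = -166 + 156832 = 156666$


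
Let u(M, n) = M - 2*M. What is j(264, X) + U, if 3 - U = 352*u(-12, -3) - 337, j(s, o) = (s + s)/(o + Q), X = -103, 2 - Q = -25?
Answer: -73928/19 ≈ -3890.9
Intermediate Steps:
Q = 27 (Q = 2 - 1*(-25) = 2 + 25 = 27)
u(M, n) = -M
j(s, o) = 2*s/(27 + o) (j(s, o) = (s + s)/(o + 27) = (2*s)/(27 + o) = 2*s/(27 + o))
U = -3884 (U = 3 - (352*(-1*(-12)) - 337) = 3 - (352*12 - 337) = 3 - (4224 - 337) = 3 - 1*3887 = 3 - 3887 = -3884)
j(264, X) + U = 2*264/(27 - 103) - 3884 = 2*264/(-76) - 3884 = 2*264*(-1/76) - 3884 = -132/19 - 3884 = -73928/19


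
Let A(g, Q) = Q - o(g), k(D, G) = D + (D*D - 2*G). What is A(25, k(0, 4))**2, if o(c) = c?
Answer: 1089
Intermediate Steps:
k(D, G) = D + D**2 - 2*G (k(D, G) = D + (D**2 - 2*G) = D + D**2 - 2*G)
A(g, Q) = Q - g
A(25, k(0, 4))**2 = ((0 + 0**2 - 2*4) - 1*25)**2 = ((0 + 0 - 8) - 25)**2 = (-8 - 25)**2 = (-33)**2 = 1089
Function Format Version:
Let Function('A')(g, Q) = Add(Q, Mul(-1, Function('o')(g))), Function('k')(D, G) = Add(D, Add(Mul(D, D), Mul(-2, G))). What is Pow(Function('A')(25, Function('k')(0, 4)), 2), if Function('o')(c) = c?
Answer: 1089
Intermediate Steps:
Function('k')(D, G) = Add(D, Pow(D, 2), Mul(-2, G)) (Function('k')(D, G) = Add(D, Add(Pow(D, 2), Mul(-2, G))) = Add(D, Pow(D, 2), Mul(-2, G)))
Function('A')(g, Q) = Add(Q, Mul(-1, g))
Pow(Function('A')(25, Function('k')(0, 4)), 2) = Pow(Add(Add(0, Pow(0, 2), Mul(-2, 4)), Mul(-1, 25)), 2) = Pow(Add(Add(0, 0, -8), -25), 2) = Pow(Add(-8, -25), 2) = Pow(-33, 2) = 1089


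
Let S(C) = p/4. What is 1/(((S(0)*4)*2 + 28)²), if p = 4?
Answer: 1/1296 ≈ 0.00077160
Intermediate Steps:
S(C) = 1 (S(C) = 4/4 = 4*(¼) = 1)
1/(((S(0)*4)*2 + 28)²) = 1/(((1*4)*2 + 28)²) = 1/((4*2 + 28)²) = 1/((8 + 28)²) = 1/(36²) = 1/1296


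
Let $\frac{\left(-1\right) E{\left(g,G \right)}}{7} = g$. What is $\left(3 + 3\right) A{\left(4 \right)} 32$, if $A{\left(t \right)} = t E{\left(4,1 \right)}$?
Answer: $-21504$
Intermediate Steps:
$E{\left(g,G \right)} = - 7 g$
$A{\left(t \right)} = - 28 t$ ($A{\left(t \right)} = t \left(\left(-7\right) 4\right) = t \left(-28\right) = - 28 t$)
$\left(3 + 3\right) A{\left(4 \right)} 32 = \left(3 + 3\right) \left(\left(-28\right) 4\right) 32 = 6 \left(-112\right) 32 = \left(-672\right) 32 = -21504$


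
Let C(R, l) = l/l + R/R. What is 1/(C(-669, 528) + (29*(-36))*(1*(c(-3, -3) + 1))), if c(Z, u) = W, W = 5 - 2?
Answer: -1/4174 ≈ -0.00023958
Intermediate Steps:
W = 3
C(R, l) = 2 (C(R, l) = 1 + 1 = 2)
c(Z, u) = 3
1/(C(-669, 528) + (29*(-36))*(1*(c(-3, -3) + 1))) = 1/(2 + (29*(-36))*(1*(3 + 1))) = 1/(2 - 1044*4) = 1/(2 - 4176) = 1/(-4174) = -1/4174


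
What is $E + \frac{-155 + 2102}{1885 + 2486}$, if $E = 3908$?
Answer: $\frac{5694605}{1457} \approx 3908.4$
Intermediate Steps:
$E + \frac{-155 + 2102}{1885 + 2486} = 3908 + \frac{-155 + 2102}{1885 + 2486} = 3908 + \frac{1947}{4371} = 3908 + 1947 \cdot \frac{1}{4371} = 3908 + \frac{649}{1457} = \frac{5694605}{1457}$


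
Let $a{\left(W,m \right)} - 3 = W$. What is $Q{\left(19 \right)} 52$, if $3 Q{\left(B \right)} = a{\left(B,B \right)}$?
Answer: $\frac{1144}{3} \approx 381.33$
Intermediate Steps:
$a{\left(W,m \right)} = 3 + W$
$Q{\left(B \right)} = 1 + \frac{B}{3}$ ($Q{\left(B \right)} = \frac{3 + B}{3} = 1 + \frac{B}{3}$)
$Q{\left(19 \right)} 52 = \left(1 + \frac{1}{3} \cdot 19\right) 52 = \left(1 + \frac{19}{3}\right) 52 = \frac{22}{3} \cdot 52 = \frac{1144}{3}$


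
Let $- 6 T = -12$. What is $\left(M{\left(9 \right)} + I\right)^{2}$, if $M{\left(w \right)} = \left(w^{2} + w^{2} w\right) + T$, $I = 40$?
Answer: $725904$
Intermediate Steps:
$T = 2$ ($T = \left(- \frac{1}{6}\right) \left(-12\right) = 2$)
$M{\left(w \right)} = 2 + w^{2} + w^{3}$ ($M{\left(w \right)} = \left(w^{2} + w^{2} w\right) + 2 = \left(w^{2} + w^{3}\right) + 2 = 2 + w^{2} + w^{3}$)
$\left(M{\left(9 \right)} + I\right)^{2} = \left(\left(2 + 9^{2} + 9^{3}\right) + 40\right)^{2} = \left(\left(2 + 81 + 729\right) + 40\right)^{2} = \left(812 + 40\right)^{2} = 852^{2} = 725904$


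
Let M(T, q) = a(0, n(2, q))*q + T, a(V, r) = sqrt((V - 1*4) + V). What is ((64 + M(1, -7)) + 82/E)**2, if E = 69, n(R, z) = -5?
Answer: 19924333/4761 - 127876*I/69 ≈ 4184.9 - 1853.3*I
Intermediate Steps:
a(V, r) = sqrt(-4 + 2*V) (a(V, r) = sqrt((V - 4) + V) = sqrt((-4 + V) + V) = sqrt(-4 + 2*V))
M(T, q) = T + 2*I*q (M(T, q) = sqrt(-4 + 2*0)*q + T = sqrt(-4 + 0)*q + T = sqrt(-4)*q + T = (2*I)*q + T = 2*I*q + T = T + 2*I*q)
((64 + M(1, -7)) + 82/E)**2 = ((64 + (1 + 2*I*(-7))) + 82/69)**2 = ((64 + (1 - 14*I)) + 82*(1/69))**2 = ((65 - 14*I) + 82/69)**2 = (4567/69 - 14*I)**2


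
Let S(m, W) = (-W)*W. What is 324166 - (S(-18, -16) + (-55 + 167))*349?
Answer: 374422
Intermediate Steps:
S(m, W) = -W²
324166 - (S(-18, -16) + (-55 + 167))*349 = 324166 - (-1*(-16)² + (-55 + 167))*349 = 324166 - (-1*256 + 112)*349 = 324166 - (-256 + 112)*349 = 324166 - (-144)*349 = 324166 - 1*(-50256) = 324166 + 50256 = 374422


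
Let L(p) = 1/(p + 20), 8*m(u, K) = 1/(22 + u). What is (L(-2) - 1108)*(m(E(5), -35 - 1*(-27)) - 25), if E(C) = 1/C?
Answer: 11963105/432 ≈ 27692.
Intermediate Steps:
m(u, K) = 1/(8*(22 + u))
L(p) = 1/(20 + p)
(L(-2) - 1108)*(m(E(5), -35 - 1*(-27)) - 25) = (1/(20 - 2) - 1108)*(1/(8*(22 + 1/5)) - 25) = (1/18 - 1108)*(1/(8*(22 + 1/5)) - 25) = (1/18 - 1108)*(1/(8*(111/5)) - 25) = -19943*((1/8)*(5/111) - 25)/18 = -19943*(5/888 - 25)/18 = -19943/18*(-22195/888) = 11963105/432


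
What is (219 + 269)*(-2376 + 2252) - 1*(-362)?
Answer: -60150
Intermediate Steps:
(219 + 269)*(-2376 + 2252) - 1*(-362) = 488*(-124) + 362 = -60512 + 362 = -60150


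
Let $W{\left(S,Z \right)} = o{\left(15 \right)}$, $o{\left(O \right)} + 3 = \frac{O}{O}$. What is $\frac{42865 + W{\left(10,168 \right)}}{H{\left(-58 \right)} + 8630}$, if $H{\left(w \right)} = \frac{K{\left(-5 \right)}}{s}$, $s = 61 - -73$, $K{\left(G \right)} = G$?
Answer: $\frac{5743642}{1156415} \approx 4.9668$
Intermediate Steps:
$s = 134$ ($s = 61 + 73 = 134$)
$o{\left(O \right)} = -2$ ($o{\left(O \right)} = -3 + \frac{O}{O} = -3 + 1 = -2$)
$W{\left(S,Z \right)} = -2$
$H{\left(w \right)} = - \frac{5}{134}$
$\frac{42865 + W{\left(10,168 \right)}}{H{\left(-58 \right)} + 8630} = \frac{42865 - 2}{- \frac{5}{134} + 8630} = \frac{42863}{\frac{1156415}{134}} = 42863 \cdot \frac{134}{1156415} = \frac{5743642}{1156415}$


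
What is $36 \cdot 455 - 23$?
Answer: $16357$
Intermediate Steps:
$36 \cdot 455 - 23 = 16380 - 23 = 16357$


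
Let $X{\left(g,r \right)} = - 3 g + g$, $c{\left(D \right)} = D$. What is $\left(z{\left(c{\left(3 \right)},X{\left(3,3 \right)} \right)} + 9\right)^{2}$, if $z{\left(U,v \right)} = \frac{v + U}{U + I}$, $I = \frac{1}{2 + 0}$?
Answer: $\frac{3249}{49} \approx 66.306$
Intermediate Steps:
$I = \frac{1}{2} \approx 0.5$
$X{\left(g,r \right)} = - 2 g$
$z{\left(U,v \right)} = \frac{U + v}{\frac{1}{2} + U}$ ($z{\left(U,v \right)} = \frac{v + U}{U + \frac{1}{2}} = \frac{U + v}{\frac{1}{2} + U}$)
$\left(z{\left(c{\left(3 \right)},X{\left(3,3 \right)} \right)} + 9\right)^{2} = \left(\frac{2 \left(3 - 6\right)}{1 + 2 \cdot 3} + 9\right)^{2} = \left(\frac{2 \left(3 - 6\right)}{1 + 6} + 9\right)^{2} = \left(2 \cdot \frac{1}{7} \left(-3\right) + 9\right)^{2} = \left(- \frac{6}{7} + 9\right)^{2} = \left(\frac{57}{7}\right)^{2} = \frac{3249}{49}$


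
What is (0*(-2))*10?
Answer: 0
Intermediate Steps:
(0*(-2))*10 = 0*10 = 0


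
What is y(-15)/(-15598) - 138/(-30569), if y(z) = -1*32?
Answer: 142306/21673421 ≈ 0.0065659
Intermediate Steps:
y(z) = -32
y(-15)/(-15598) - 138/(-30569) = -32/(-15598) - 138/(-30569) = -32*(-1/15598) - 138*(-1/30569) = 16/7799 + 138/30569 = 142306/21673421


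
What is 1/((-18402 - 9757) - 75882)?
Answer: -1/104041 ≈ -9.6116e-6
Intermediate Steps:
1/((-18402 - 9757) - 75882) = 1/(-28159 - 75882) = 1/(-104041) = -1/104041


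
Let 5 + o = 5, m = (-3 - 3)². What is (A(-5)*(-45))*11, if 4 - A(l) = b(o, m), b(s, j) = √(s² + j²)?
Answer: 15840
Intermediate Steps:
m = 36 (m = (-6)² = 36)
o = 0 (o = -5 + 5 = 0)
b(s, j) = √(j² + s²)
A(l) = -32 (A(l) = 4 - √(36² + 0²) = 4 - √(1296 + 0) = 4 - √1296 = 4 - 1*36 = 4 - 36 = -32)
(A(-5)*(-45))*11 = -32*(-45)*11 = 1440*11 = 15840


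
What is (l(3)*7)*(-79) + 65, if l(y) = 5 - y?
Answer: -1041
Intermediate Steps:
(l(3)*7)*(-79) + 65 = ((5 - 1*3)*7)*(-79) + 65 = ((5 - 3)*7)*(-79) + 65 = (2*7)*(-79) + 65 = 14*(-79) + 65 = -1106 + 65 = -1041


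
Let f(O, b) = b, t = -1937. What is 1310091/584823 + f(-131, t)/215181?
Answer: 93591296440/41947599321 ≈ 2.2311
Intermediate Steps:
1310091/584823 + f(-131, t)/215181 = 1310091/584823 - 1937/215181 = 1310091*(1/584823) - 1937*1/215181 = 436697/194941 - 1937/215181 = 93591296440/41947599321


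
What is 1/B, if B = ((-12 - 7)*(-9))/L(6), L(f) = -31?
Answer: -31/171 ≈ -0.18129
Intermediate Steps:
B = -171/31 (B = ((-12 - 7)*(-9))/(-31) = -19*(-9)*(-1/31) = 171*(-1/31) = -171/31 ≈ -5.5161)
1/B = 1/(-171/31) = -31/171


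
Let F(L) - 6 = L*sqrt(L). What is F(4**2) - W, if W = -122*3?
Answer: 436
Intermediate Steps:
F(L) = 6 + L**(3/2) (F(L) = 6 + L*sqrt(L) = 6 + L**(3/2))
W = -366
F(4**2) - W = (6 + (4**2)**(3/2)) - 1*(-366) = (6 + 16**(3/2)) + 366 = (6 + 64) + 366 = 70 + 366 = 436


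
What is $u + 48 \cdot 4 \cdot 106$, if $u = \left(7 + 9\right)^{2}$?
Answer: $20608$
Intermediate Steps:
$u = 256$ ($u = 16^{2} = 256$)
$u + 48 \cdot 4 \cdot 106 = 256 + 48 \cdot 4 \cdot 106 = 256 + 192 \cdot 106 = 256 + 20352 = 20608$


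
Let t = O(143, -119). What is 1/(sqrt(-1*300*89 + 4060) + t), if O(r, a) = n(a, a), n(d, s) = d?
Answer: -119/36801 - 4*I*sqrt(1415)/36801 ≈ -0.0032336 - 0.0040886*I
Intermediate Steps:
O(r, a) = a
t = -119
1/(sqrt(-1*300*89 + 4060) + t) = 1/(sqrt(-1*300*89 + 4060) - 119) = 1/(sqrt(-300*89 + 4060) - 119) = 1/(sqrt(-26700 + 4060) - 119) = 1/(sqrt(-22640) - 119) = 1/(4*I*sqrt(1415) - 119) = 1/(-119 + 4*I*sqrt(1415))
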